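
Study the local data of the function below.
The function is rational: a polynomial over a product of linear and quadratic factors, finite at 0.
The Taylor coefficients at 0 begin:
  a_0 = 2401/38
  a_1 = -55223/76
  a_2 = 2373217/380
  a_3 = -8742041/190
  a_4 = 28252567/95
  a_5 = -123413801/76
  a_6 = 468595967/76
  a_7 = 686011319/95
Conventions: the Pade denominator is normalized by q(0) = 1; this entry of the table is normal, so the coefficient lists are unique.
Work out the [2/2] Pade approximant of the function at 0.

The Pade approximant has numerator coefficients [2401/38, 14115126053/173241772, -89320625541/866208860]; denominator coefficients [1, 29153642/2279497, 9657704/207227].

Taylor coefficients needed (read off): a_0 = 2401/38, a_1 = -55223/76, a_2 = 2373217/380, a_3 = -8742041/190, a_4 = 28252567/95.
Write the denominator as Q(z) = 1 + q1*z + q2*z^2. Requiring Q*f - P = O(z^5) with deg P <= 2 kills the coefficients of z^3..z^4 in Q*f:
  z^3: a_3 + q1*a_2 + q2*a_1 = 0, i.e. -8742041/190 + (2373217/380)*q1 + (-55223/76)*q2 = 0.
  z^4: a_4 + q1*a_3 + q2*a_2 = 0, i.e. 28252567/95 + (-8742041/190)*q1 + (2373217/380)*q2 = 0.
Solving this linear system: q1 = 29153642/2279497, q2 = 9657704/207227.
The numerator is Q*f truncated at degree 2: P0 = a_0 = 2401/38; P1 = a_1 + q1*a_0 = 14115126053/173241772; P2 = a_2 + q1*a_1 + q2*a_0 = -89320625541/866208860.


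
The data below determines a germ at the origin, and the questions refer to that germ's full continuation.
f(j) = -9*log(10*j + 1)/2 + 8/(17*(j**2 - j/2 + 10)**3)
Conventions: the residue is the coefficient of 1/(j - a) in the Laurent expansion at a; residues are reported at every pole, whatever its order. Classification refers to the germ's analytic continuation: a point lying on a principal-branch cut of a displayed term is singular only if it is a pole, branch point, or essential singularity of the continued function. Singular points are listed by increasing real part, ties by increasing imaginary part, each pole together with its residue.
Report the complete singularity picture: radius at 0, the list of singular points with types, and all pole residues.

Radius of convergence at 0: 1/10.
At -1/10: a logarithmic branch point.
At (1/4) - ((1/4)*sqrt(159))*i: a pole of order 3; residue ((512/22778181)*sqrt(159))*i.
At (1/4) + ((1/4)*sqrt(159))*i: a pole of order 3; residue -((512/22778181)*sqrt(159))*i.

Denominator factor (j**2 - j/2 + 10)^3: discriminant -159/4, complex-conjugate roots (1/4) + ((1/4)*sqrt(159))*i and (1/4) - ((1/4)*sqrt(159))*i; poles of order 3, moduli sqrt(10) and sqrt(10).
Branch term (-9/2)*log(1 - j/(-1/10)): its argument vanishes at j = -1/10, a logarithmic branch point, modulus 1/10.
The radius of convergence is the smallest modulus among the singular points: 1/10.
The branch term is analytic at (1/4) - ((1/4)*sqrt(159))*i and contributes nothing to the residue; only the rational part matters.
The factor j**2 - j/2 + 10 splits as (j - a)(j - a') with a = (1/4) - ((1/4)*sqrt(159))*i, a' = (1/4) + ((1/4)*sqrt(159))*i. At the order-3 pole a set g(j) = (j - a)^3*(rational part) = [8/17] / (j - a')^3.
Order-3 pole: residue = g''(a)/2; g''((1/4) - ((1/4)*sqrt(159))*i) = ((1024/22778181)*sqrt(159))*i, so the residue is ((512/22778181)*sqrt(159))*i.
The branch term is analytic at (1/4) + ((1/4)*sqrt(159))*i and contributes nothing to the residue; only the rational part matters.
The factor j**2 - j/2 + 10 splits as (j - a)(j - a') with a = (1/4) + ((1/4)*sqrt(159))*i, a' = (1/4) - ((1/4)*sqrt(159))*i. At the order-3 pole a set g(j) = (j - a)^3*(rational part) = [8/17] / (j - a')^3.
Order-3 pole: residue = g''(a)/2; g''((1/4) + ((1/4)*sqrt(159))*i) = -((1024/22778181)*sqrt(159))*i, so the residue is -((512/22778181)*sqrt(159))*i.
List the singular points by increasing real part (a conjugate pair: the negative imaginary part first).


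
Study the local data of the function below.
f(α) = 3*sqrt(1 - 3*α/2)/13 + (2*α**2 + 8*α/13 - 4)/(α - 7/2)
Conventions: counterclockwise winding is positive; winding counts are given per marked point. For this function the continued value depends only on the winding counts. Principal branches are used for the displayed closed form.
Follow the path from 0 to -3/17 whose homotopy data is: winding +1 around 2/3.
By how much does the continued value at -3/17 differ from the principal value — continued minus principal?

The rational part is single-valued and drops out of the difference; each branch term changes only by its own monodromy.
(3/13)*sqrt(1 - α/(2/3)): winding +1 is odd, the square root flips sign, contributing -2*(3/13)*sqrt(1 - (-3/17)/(2/3)) = -2*(3/13)*sqrt(43/34) = -(3/221)*sqrt(1462).
Summing the contributions at α = -3/17 gives -(3/221)*sqrt(1462).

Continued minus principal equals -(3/221)*sqrt(1462).


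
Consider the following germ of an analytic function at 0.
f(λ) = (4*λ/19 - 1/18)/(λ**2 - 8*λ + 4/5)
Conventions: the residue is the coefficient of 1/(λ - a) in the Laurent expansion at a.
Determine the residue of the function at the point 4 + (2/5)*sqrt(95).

The residue is 2/19 + (269/25992)*sqrt(95).

The factor λ**2 - 8*λ + 4/5 splits as (λ - a)(λ - a') with a = 4 + (2/5)*sqrt(95), a' = 4 - (2/5)*sqrt(95). At the order-1 pole a set g(λ) = (λ - a)*f(λ) = [4*λ/19 - 1/18] / (λ - a').
Simple pole: residue = g(a) at a = 4 + (2/5)*sqrt(95), which is 2/19 + (269/25992)*sqrt(95).


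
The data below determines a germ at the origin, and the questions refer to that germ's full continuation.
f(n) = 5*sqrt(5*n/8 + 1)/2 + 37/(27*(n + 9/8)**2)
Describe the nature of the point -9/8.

The denominator factor n + 9/8 vanishes at -9/8 and appears to the power 2; the numerator there equals 37/27, nonzero, and no other factor vanishes.
The branch terms are analytic at this point.
Hence a pole whose order is the multiplicity, 2.

The point is a pole of order 2.


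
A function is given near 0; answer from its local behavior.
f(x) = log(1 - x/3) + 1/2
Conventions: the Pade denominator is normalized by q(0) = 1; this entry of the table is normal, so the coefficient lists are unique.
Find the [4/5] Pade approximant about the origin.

Taylor coefficients needed (expand at 0): a_0 = 1/2, a_1 = -1/3, a_2 = -1/18, a_3 = -1/81, a_4 = -1/324, a_5 = -1/1215, a_6 = -1/4374, a_7 = -1/15309, a_8 = -1/52488, a_9 = -1/177147.
Write the denominator as Q(x) = 1 + q1*x + q2*x^2 + q3*x^3 + q4*x^4 + q5*x^5. Requiring Q*f - P = O(x^10) with deg P <= 4 kills the coefficients of x^5..x^9 in Q*f:
  x^5: a_5 + q1*a_4 + q2*a_3 + q3*a_2 + q4*a_1 + q5*a_0 = 0, i.e. -1/1215 + (-1/324)*q1 + (-1/81)*q2 + (-1/18)*q3 + (-1/3)*q4 + (1/2)*q5 = 0.
  x^6: a_6 + q1*a_5 + q2*a_4 + q3*a_3 + q4*a_2 + q5*a_1 = 0, i.e. -1/4374 + (-1/1215)*q1 + (-1/324)*q2 + (-1/81)*q3 + (-1/18)*q4 + (-1/3)*q5 = 0.
  x^7: a_7 + q1*a_6 + q2*a_5 + q3*a_4 + q4*a_3 + q5*a_2 = 0, i.e. -1/15309 + (-1/4374)*q1 + (-1/1215)*q2 + (-1/324)*q3 + (-1/81)*q4 + (-1/18)*q5 = 0.
  x^8: a_8 + q1*a_7 + q2*a_6 + q3*a_5 + q4*a_4 + q5*a_3 = 0, i.e. -1/52488 + (-1/15309)*q1 + (-1/4374)*q2 + (-1/1215)*q3 + (-1/324)*q4 + (-1/81)*q5 = 0.
  x^9: a_9 + q1*a_8 + q2*a_7 + q3*a_6 + q4*a_5 + q5*a_4 = 0, i.e. -1/177147 + (-1/52488)*q1 + (-1/15309)*q2 + (-1/4374)*q3 + (-1/1215)*q4 + (-1/324)*q5 = 0.
Solving this linear system: q1 = -277/378, q2 = 34/189, q3 = -131/7938, q4 = 29/71442, q5 = 1/714420.
The numerator is Q*f truncated at degree 4: P0 = a_0 = 1/2; P1 = a_1 + q1*a_0 = -529/756; P2 = a_2 + q1*a_1 + q2*a_0 = 158/567; P3 = a_3 + q1*a_2 + q2*a_1 + q3*a_0 = -949/23814; P4 = a_4 + q1*a_3 + q2*a_2 + q3*a_1 + q4*a_0 = 179/107163.

The Pade approximant has numerator coefficients [1/2, -529/756, 158/567, -949/23814, 179/107163]; denominator coefficients [1, -277/378, 34/189, -131/7938, 29/71442, 1/714420].


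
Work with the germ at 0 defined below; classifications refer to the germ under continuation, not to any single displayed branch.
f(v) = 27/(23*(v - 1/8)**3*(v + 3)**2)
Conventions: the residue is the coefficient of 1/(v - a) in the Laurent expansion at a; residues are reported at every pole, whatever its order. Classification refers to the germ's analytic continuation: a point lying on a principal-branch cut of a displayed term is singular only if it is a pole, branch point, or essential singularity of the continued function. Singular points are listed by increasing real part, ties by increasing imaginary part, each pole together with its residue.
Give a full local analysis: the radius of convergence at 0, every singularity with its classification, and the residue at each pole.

Denominator factor (v - 1/8)^3: pole of order 3 at 1/8, modulus 1/8.
Denominator factor (v + 3)^2: pole of order 2 at -3, modulus 3.
The radius of convergence is the smallest modulus among the singular points: 1/8.
At the order-2 pole -3 set g(v) = (v - (-3))^2*f(v) = 27/(23*(v - 1/8)**3).
Order-2 pole: residue = g'(a); g'(-3) = -331776/8984375, so the residue is -331776/8984375.
At the order-3 pole 1/8 set g(v) = (v - (1/8))^3*f(v) = 27/(23*(v + 3)**2).
Order-3 pole: residue = g''(a)/2; g''(1/8) = 663552/8984375, so the residue is 331776/8984375.
List the singular points by increasing real part (a conjugate pair: the negative imaginary part first).

Radius of convergence at 0: 1/8.
At -3: a pole of order 2; residue -331776/8984375.
At 1/8: a pole of order 3; residue 331776/8984375.


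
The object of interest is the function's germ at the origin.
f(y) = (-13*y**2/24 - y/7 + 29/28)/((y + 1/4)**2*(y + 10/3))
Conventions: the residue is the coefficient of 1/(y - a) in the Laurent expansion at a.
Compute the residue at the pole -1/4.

The residue is -5185/76664.

At the order-2 pole -1/4 set g(y) = (y - (-1/4))^2*f(y) = (-13*y**2/24 - y/7 + 29/28)/(y + 10/3).
Order-2 pole: residue = g'(a); g'(-1/4) = -5185/76664, so the residue is -5185/76664.


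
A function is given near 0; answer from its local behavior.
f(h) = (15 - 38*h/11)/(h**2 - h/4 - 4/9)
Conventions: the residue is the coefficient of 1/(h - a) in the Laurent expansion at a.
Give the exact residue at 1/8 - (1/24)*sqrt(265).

The factor h**2 - h/4 - 4/9 splits as (h - a)(h - a') with a = 1/8 - (1/24)*sqrt(265), a' = 1/8 + (1/24)*sqrt(265). At the order-1 pole a set g(h) = (h - a)*f(h) = [15 - 38*h/11] / (h - a').
Simple pole: residue = g(a) at a = 1/8 - (1/24)*sqrt(265), which is -19/11 - (1923/2915)*sqrt(265).

The residue is -19/11 - (1923/2915)*sqrt(265).


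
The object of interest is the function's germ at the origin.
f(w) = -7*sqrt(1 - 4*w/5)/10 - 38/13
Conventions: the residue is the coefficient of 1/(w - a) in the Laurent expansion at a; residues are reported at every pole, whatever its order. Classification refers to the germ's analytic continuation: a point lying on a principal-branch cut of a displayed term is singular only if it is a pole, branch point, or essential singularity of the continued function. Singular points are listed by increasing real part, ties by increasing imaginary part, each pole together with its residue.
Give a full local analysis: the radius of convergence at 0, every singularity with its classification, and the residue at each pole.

Radius of convergence at 0: 5/4.
At 5/4: an algebraic (square-root) branch point.

Branch term (-7/10)*sqrt(1 - w/(5/4)): its argument vanishes at w = 5/4, a square-root branch point, modulus 5/4.
The radius of convergence is the smallest modulus among the singular points: 5/4.


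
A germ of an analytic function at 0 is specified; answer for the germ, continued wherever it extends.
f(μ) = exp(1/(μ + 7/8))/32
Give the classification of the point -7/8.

The exponent 1/(μ - (-7/8)) has a pole at -7/8, so exp(1/(μ - (-7/8))) takes every nonzero value near it: an essential singularity (not a pole of any order).

The point is an essential singularity.


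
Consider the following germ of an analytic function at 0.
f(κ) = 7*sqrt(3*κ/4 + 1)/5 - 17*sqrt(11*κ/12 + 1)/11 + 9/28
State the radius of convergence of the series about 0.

The radius of convergence is 12/11.

Branch term (7/5)*sqrt(1 - κ/(-4/3)): its argument vanishes at κ = -4/3, a square-root branch point, modulus 4/3.
Branch term (-17/11)*sqrt(1 - κ/(-12/11)): its argument vanishes at κ = -12/11, a square-root branch point, modulus 12/11.
The radius of convergence is the smallest modulus among the singular points: 12/11.


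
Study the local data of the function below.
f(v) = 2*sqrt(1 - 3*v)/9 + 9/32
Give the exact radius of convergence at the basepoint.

The radius of convergence is 1/3.

Branch term (2/9)*sqrt(1 - v/(1/3)): its argument vanishes at v = 1/3, a square-root branch point, modulus 1/3.
The radius of convergence is the smallest modulus among the singular points: 1/3.


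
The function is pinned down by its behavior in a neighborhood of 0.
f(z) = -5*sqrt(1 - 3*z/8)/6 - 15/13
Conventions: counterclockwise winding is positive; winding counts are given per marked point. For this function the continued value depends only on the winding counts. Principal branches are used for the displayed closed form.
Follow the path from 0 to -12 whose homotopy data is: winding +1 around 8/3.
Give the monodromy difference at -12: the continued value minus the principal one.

The rational part is single-valued and drops out of the difference; each branch term changes only by its own monodromy.
(-5/6)*sqrt(1 - z/(8/3)): winding +1 is odd, the square root flips sign, contributing -2*(-5/6)*sqrt(1 - (-12)/(8/3)) = -2*(-5/6)*sqrt(11/2) = (5/6)*sqrt(22).
Summing the contributions at z = -12 gives (5/6)*sqrt(22).

Continued minus principal equals (5/6)*sqrt(22).


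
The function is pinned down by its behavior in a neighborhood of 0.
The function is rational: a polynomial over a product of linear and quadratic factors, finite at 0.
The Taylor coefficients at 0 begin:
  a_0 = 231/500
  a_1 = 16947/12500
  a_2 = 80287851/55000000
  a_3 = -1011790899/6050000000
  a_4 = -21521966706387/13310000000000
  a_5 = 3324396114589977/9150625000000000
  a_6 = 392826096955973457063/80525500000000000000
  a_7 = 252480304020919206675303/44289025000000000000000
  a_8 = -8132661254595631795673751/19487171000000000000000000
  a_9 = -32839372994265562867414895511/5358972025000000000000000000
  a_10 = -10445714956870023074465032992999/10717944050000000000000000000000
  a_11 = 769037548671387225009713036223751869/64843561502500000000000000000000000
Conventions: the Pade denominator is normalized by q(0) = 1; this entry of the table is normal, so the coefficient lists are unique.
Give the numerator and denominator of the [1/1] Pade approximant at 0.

Taylor coefficients needed (read off): a_0 = 231/500, a_1 = 16947/12500, a_2 = 80287851/55000000.
Write the denominator as Q(φ) = 1 + q1*φ. Requiring Q*f - P = O(φ^3) with deg P <= 1 kills the coefficients of φ^2..φ^2 in Q*f:
  φ^2: a_2 + q1*a_1 = 0, i.e. 80287851/55000000 + (16947/12500)*q1 = 0.
Solving this linear system: q1 = -3823231/3550800.
The numerator is Q*f truncated at degree 1: P0 = a_0 = 231/500; P1 = a_1 + q1*a_0 = 46177271/53800000.

The Pade approximant has numerator coefficients [231/500, 46177271/53800000]; denominator coefficients [1, -3823231/3550800].


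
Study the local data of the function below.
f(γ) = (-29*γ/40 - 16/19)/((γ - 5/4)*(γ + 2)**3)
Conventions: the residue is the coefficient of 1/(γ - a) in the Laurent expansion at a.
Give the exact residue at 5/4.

The residue is -2126/41743.

At the order-1 pole 5/4 set g(γ) = (γ - (5/4))*f(γ) = (-29*γ/40 - 16/19)/(γ + 2)**3.
Simple pole: residue = g(a) at a = 5/4, which is -2126/41743.


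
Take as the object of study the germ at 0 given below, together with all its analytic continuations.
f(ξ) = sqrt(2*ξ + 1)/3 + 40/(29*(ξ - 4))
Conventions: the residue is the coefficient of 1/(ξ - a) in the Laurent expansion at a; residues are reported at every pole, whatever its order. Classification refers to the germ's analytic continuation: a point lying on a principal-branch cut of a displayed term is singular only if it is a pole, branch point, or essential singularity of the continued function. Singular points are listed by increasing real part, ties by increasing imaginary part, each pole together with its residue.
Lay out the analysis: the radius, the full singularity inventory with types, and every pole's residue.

Radius of convergence at 0: 1/2.
At -1/2: an algebraic (square-root) branch point.
At 4: a pole of order 1; residue 40/29.

Denominator factor (ξ - 4): pole of order 1 at 4, modulus 4.
Branch term (1/3)*sqrt(1 - ξ/(-1/2)): its argument vanishes at ξ = -1/2, a square-root branch point, modulus 1/2.
The radius of convergence is the smallest modulus among the singular points: 1/2.
The branch term is analytic at 4 and contributes nothing to the residue; only the rational part matters.
At the order-1 pole 4 set g(ξ) = (ξ - (4))*(rational part) = 40/29.
Simple pole: residue = g(a) at a = 4, which is 40/29.
List the singular points by increasing real part (a conjugate pair: the negative imaginary part first).


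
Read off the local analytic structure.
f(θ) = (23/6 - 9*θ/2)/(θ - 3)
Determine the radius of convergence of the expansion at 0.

The radius of convergence is 3.

Denominator factor (θ - 3): pole of order 1 at 3, modulus 3.
The radius of convergence is the smallest modulus among the singular points: 3.


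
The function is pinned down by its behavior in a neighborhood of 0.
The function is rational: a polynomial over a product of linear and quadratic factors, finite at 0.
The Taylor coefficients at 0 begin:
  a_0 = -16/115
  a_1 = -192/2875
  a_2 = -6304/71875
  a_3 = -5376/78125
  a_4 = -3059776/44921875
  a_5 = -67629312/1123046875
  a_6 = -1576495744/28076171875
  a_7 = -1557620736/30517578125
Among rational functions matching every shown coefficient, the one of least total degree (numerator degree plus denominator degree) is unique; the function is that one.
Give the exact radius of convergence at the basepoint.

No rational of total degree below 2 reproduces all 8 coefficients; solving the [0/2] Pade equations on them gives f(y) = 8/(23*(y**2 + 6*y/5 - 5/2)), whose expansion matches every shown term.
Denominator factor (y**2 + 6*y/5 - 5/2): discriminant 286/25, real irrational roots -3/5 + (1/10)*sqrt(286) and -3/5 - (1/10)*sqrt(286); poles of order 1, moduli -3/5 + (1/10)*sqrt(286) and 3/5 + (1/10)*sqrt(286).
The radius of convergence is the smallest modulus among the singular points: -3/5 + (1/10)*sqrt(286).

The radius of convergence is -3/5 + (1/10)*sqrt(286).


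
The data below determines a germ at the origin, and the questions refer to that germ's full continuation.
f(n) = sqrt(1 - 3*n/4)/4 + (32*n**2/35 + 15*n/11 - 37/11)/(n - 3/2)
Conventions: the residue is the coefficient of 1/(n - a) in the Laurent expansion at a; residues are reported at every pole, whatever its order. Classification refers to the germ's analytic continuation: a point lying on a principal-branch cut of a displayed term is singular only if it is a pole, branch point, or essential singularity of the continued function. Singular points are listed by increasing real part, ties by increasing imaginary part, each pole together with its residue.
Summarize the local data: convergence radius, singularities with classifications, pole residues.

Denominator factor (n - 3/2): pole of order 1 at 3/2, modulus 3/2.
Branch term (1/4)*sqrt(1 - n/(4/3)): its argument vanishes at n = 4/3, a square-root branch point, modulus 4/3.
The radius of convergence is the smallest modulus among the singular points: 4/3.
The branch term is analytic at 3/2 and contributes nothing to the residue; only the rational part matters.
At the order-1 pole 3/2 set g(n) = (n - (3/2))*(rational part) = 32*n**2/35 + 15*n/11 - 37/11.
Simple pole: residue = g(a) at a = 3/2, which is 569/770.
List the singular points by increasing real part (a conjugate pair: the negative imaginary part first).

Radius of convergence at 0: 4/3.
At 4/3: an algebraic (square-root) branch point.
At 3/2: a pole of order 1; residue 569/770.


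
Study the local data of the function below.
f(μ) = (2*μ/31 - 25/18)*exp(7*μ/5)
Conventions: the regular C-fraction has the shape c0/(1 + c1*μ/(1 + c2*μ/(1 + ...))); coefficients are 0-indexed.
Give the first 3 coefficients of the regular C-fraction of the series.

The regular C-fraction coefficients are [-25/18, -1049/775, 1101697/1625950].

Taylor coefficients (expand at 0): a_0 = -25/18, a_1 = -1049/558, a_2 = -7091/5580.
c0 = a_0 = -25/18. Peel one level at a time: if S = 1 + c*μ/S' with S'(0) = 1, then c is the μ-coefficient of S and S' = c*μ/(S - 1).
S_1 = c0/f = 1 + (-1049/775)*μ + (1101697/1201250)*μ^2 + ...; c1 = -1049/775.
S_2 = c1*μ/(S_1 - 1) = 1 + (1101697/1625950)*μ + ...; c2 = 1101697/1625950.


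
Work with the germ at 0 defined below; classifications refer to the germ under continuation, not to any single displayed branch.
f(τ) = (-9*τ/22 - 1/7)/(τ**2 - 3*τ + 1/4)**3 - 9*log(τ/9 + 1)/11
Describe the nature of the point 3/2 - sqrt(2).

The point is a pole of order 3.

The denominator factor τ**2 - 3*τ + 1/4 vanishes at 3/2 - sqrt(2) and appears to the power 3; the numerator there equals -233/308 + (9/22)*sqrt(2), nonzero, and no other factor vanishes.
The branch terms are analytic at this point.
Hence a pole whose order is the multiplicity, 3.


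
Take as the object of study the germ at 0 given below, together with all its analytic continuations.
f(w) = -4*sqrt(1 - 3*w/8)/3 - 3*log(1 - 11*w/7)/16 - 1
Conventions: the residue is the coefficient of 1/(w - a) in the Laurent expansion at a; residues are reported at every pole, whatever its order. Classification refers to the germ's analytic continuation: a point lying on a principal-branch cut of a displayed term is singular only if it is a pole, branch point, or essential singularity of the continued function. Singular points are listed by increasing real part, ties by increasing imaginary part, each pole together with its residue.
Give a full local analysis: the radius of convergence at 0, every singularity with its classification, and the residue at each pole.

Radius of convergence at 0: 7/11.
At 7/11: a logarithmic branch point.
At 8/3: an algebraic (square-root) branch point.

Branch term (-4/3)*sqrt(1 - w/(8/3)): its argument vanishes at w = 8/3, a square-root branch point, modulus 8/3.
Branch term (-3/16)*log(1 - w/(7/11)): its argument vanishes at w = 7/11, a logarithmic branch point, modulus 7/11.
The radius of convergence is the smallest modulus among the singular points: 7/11.
List the singular points by increasing real part (a conjugate pair: the negative imaginary part first).


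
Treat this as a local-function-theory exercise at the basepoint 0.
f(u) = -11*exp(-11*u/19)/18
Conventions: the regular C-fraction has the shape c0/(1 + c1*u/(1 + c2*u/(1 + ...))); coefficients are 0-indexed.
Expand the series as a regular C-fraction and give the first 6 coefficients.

Taylor coefficients (expand at 0): a_0 = -11/18, a_1 = 121/342, a_2 = -1331/12996, a_3 = 14641/740772, a_4 = -161051/56298672, a_5 = 1771561/5348373840.
c0 = a_0 = -11/18. Peel one level at a time: if S = 1 + c*u/S' with S'(0) = 1, then c is the u-coefficient of S and S' = c*u/(S - 1).
S_1 = c0/f = 1 + (11/19)*u + (121/722)*u^2 + ...; c1 = 11/19.
S_2 = c1*u/(S_1 - 1) = 1 + (-11/38)*u + (121/4332)*u^2 + ...; c2 = -11/38.
S_3 = c2*u/(S_2 - 1) = 1 + (11/114)*u + (121/12996)*u^2 + ...; c3 = 11/114.
S_4 = c3*u/(S_3 - 1) = 1 + (-11/114)*u + (121/21660)*u^2 + ...; c4 = -11/114.
S_5 = c4*u/(S_4 - 1) = 1 + (11/190)*u + ...; c5 = 11/190.

The regular C-fraction coefficients are [-11/18, 11/19, -11/38, 11/114, -11/114, 11/190].


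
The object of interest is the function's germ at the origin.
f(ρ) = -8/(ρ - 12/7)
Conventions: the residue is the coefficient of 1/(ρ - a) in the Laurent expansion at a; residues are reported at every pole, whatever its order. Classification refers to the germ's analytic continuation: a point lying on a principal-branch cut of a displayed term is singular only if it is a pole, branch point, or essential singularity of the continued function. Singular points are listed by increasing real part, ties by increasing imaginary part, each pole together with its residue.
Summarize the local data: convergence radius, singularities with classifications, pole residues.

Radius of convergence at 0: 12/7.
At 12/7: a pole of order 1; residue -8.

Denominator factor (ρ - 12/7): pole of order 1 at 12/7, modulus 12/7.
The radius of convergence is the smallest modulus among the singular points: 12/7.
At the order-1 pole 12/7 set g(ρ) = (ρ - (12/7))*f(ρ) = -8.
Simple pole: residue = g(a) at a = 12/7, which is -8.


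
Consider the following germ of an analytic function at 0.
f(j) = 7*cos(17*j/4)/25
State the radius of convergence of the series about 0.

The radius of convergence is infinite.

The factor cos(17*j/4) is entire and contributes no finite singular point.
The polynomial part has no poles.
No finite singular points: the Taylor series at 0 converges everywhere.


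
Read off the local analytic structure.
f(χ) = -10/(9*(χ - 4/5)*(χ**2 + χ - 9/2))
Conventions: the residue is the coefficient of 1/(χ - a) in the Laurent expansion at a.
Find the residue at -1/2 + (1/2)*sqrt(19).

The factor χ**2 + χ - 9/2 splits as (χ - a)(χ - a') with a = -1/2 + (1/2)*sqrt(19), a' = -1/2 - (1/2)*sqrt(19). At the order-1 pole a set g(χ) = (χ - a)*f(χ) = [-10/(9*(χ - 4/5))] / (χ - a').
Simple pole: residue = g(a) at a = -1/2 + (1/2)*sqrt(19), which is -250/1377 - (650/26163)*sqrt(19).

The residue is -250/1377 - (650/26163)*sqrt(19).


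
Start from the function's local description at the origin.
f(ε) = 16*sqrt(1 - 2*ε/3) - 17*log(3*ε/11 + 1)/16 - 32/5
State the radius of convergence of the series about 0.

Branch term (-17/16)*log(1 - ε/(-11/3)): its argument vanishes at ε = -11/3, a logarithmic branch point, modulus 11/3.
Branch term (16)*sqrt(1 - ε/(3/2)): its argument vanishes at ε = 3/2, a square-root branch point, modulus 3/2.
The radius of convergence is the smallest modulus among the singular points: 3/2.

The radius of convergence is 3/2.


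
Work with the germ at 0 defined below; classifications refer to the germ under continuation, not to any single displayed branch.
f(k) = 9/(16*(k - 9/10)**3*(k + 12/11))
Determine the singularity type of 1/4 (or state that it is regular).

The point is a regular point.

Denominator factors: k - 9/10 = -13/20 at k = 1/4; k + 12/11 = 59/44 at k = 1/4 — none vanishes.
So the germ continues analytically to 1/4.


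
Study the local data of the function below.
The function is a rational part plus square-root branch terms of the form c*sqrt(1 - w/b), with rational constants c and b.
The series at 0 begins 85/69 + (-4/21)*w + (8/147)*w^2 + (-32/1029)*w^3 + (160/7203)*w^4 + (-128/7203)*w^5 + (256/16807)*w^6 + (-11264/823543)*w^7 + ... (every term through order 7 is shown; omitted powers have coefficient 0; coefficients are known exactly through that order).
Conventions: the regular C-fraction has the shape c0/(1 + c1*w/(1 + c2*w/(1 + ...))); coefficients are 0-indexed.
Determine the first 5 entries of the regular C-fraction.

The regular C-fraction coefficients are [85/69, 92/595, 78/595, 170/273, -2/39].

Taylor coefficients (read off): a_0 = 85/69, a_1 = -4/21, a_2 = 8/147, a_3 = -32/1029, a_4 = 160/7203.
c0 = a_0 = 85/69. Peel one level at a time: if S = 1 + c*w/S' with S'(0) = 1, then c is the w-coefficient of S and S' = c*w/(S - 1).
S_1 = c0/f = 1 + (92/595)*w + (-7176/354025)*w^2 + ...; c1 = 92/595.
S_2 = c1*w/(S_1 - 1) = 1 + (78/595)*w + (-4/49)*w^2 + ...; c2 = 78/595.
S_3 = c2*w/(S_2 - 1) = 1 + (170/273)*w + (340/10647)*w^2 + ...; c3 = 170/273.
S_4 = c3*w/(S_3 - 1) = 1 + (-2/39)*w + ...; c4 = -2/39.


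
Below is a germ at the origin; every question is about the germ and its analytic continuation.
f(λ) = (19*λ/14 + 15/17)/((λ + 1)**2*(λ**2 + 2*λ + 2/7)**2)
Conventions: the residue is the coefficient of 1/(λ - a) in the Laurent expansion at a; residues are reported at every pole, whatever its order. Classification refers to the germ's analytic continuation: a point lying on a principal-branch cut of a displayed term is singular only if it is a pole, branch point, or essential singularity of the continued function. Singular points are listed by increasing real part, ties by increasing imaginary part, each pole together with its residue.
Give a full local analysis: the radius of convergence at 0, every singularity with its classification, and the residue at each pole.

Denominator factor (λ**2 + 2*λ + 2/7)^2: discriminant 20/7, real irrational roots -1 + (1/7)*sqrt(35) and -1 - (1/7)*sqrt(35); poles of order 2, moduli 1 - (1/7)*sqrt(35) and 1 + (1/7)*sqrt(35).
Denominator factor (λ + 1)^2: pole of order 2 at -1, modulus 1.
The radius of convergence is the smallest modulus among the singular points: 1 - (1/7)*sqrt(35).
The factor λ**2 + 2*λ + 2/7 splits as (λ - a)(λ - a') with a = -1 - (1/7)*sqrt(35), a' = -1 + (1/7)*sqrt(35). At the order-2 pole a set g(λ) = (λ - a)^2*f(λ) = [(19*λ/14 + 15/17)/(λ + 1)**2] / (λ - a')^2.
Order-2 pole: residue = g'(a); g'(-1 - (1/7)*sqrt(35)) = -133/100 - (2373/17000)*sqrt(35), so the residue is -133/100 - (2373/17000)*sqrt(35).
At the order-2 pole -1 set g(λ) = (λ - (-1))^2*f(λ) = (19*λ/14 + 15/17)/(λ**2 + 2*λ + 2/7)**2.
Order-2 pole: residue = g'(a); g'(-1) = 133/50, so the residue is 133/50.
The factor λ**2 + 2*λ + 2/7 splits as (λ - a)(λ - a') with a = -1 + (1/7)*sqrt(35), a' = -1 - (1/7)*sqrt(35). At the order-2 pole a set g(λ) = (λ - a)^2*f(λ) = [(19*λ/14 + 15/17)/(λ + 1)**2] / (λ - a')^2.
Order-2 pole: residue = g'(a); g'(-1 + (1/7)*sqrt(35)) = -133/100 + (2373/17000)*sqrt(35), so the residue is -133/100 + (2373/17000)*sqrt(35).
List the singular points by increasing real part (a conjugate pair: the negative imaginary part first).

Radius of convergence at 0: 1 - (1/7)*sqrt(35).
At -1 - (1/7)*sqrt(35): a pole of order 2; residue -133/100 - (2373/17000)*sqrt(35).
At -1: a pole of order 2; residue 133/50.
At -1 + (1/7)*sqrt(35): a pole of order 2; residue -133/100 + (2373/17000)*sqrt(35).


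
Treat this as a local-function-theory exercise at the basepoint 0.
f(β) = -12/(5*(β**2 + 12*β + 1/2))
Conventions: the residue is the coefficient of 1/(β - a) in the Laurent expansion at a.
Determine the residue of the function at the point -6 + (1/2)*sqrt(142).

The factor β**2 + 12*β + 1/2 splits as (β - a)(β - a') with a = -6 + (1/2)*sqrt(142), a' = -6 - (1/2)*sqrt(142). At the order-1 pole a set g(β) = (β - a)*f(β) = [-12/5] / (β - a').
Simple pole: residue = g(a) at a = -6 + (1/2)*sqrt(142), which is -(6/355)*sqrt(142).

The residue is -(6/355)*sqrt(142).


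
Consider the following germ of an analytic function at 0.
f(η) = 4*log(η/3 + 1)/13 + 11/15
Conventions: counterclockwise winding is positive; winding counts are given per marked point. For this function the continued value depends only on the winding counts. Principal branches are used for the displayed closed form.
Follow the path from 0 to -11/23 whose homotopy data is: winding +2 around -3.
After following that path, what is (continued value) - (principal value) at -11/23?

The rational part is single-valued and drops out of the difference; each branch term changes only by its own monodromy.
(4/13)*log(1 - η/(-3)): each positive loop around -3 adds 2*pi*i to the log, so winding +2 contributes (4/13)*(2)*2*pi*i = (16/13)*pi*i.
Summing the contributions at η = -11/23 gives (16/13)*pi*i.

Continued minus principal equals (16/13)*pi*i.


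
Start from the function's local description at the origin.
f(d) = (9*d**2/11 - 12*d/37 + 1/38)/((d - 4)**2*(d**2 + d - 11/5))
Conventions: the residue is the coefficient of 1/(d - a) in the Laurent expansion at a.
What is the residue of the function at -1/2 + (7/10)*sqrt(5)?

The residue is -1684545/245012372 + (22605533/1715086604)*sqrt(5).

The factor d**2 + d - 11/5 splits as (d - a)(d - a') with a = -1/2 + (7/10)*sqrt(5), a' = -1/2 - (7/10)*sqrt(5). At the order-1 pole a set g(d) = (d - a)*f(d) = [(9*d**2/11 - 12*d/37 + 1/38)/(d - 4)**2] / (d - a').
Simple pole: residue = g(a) at a = -1/2 + (7/10)*sqrt(5), which is -1684545/245012372 + (22605533/1715086604)*sqrt(5).


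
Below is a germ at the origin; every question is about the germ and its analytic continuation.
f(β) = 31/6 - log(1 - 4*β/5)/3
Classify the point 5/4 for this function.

The point is a logarithmic branch point.

The term (-1/3)*log(1 - β/(5/4)) has argument 1 - 5/4/(5/4) = 0 at 5/4: a logarithmic (infinitely-sheeted) branch point; the remaining terms are analytic or single-valued there.


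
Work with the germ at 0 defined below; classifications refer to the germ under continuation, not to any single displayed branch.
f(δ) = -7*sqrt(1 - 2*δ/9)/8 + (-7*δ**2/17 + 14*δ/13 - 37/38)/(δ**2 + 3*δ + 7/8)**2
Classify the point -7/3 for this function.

The point is a regular point.

Denominator factors: δ**2 + 3*δ + 7/8 = -49/72 at δ = -7/3 — none vanishes.
Branch term sqrt(1 - δ/(9/2)): argument at -7/3 is 41/27, nonzero, so -7/3 is not its branch point (a point on a principal cut is still regular for the continued germ).
So the germ continues analytically to -7/3.


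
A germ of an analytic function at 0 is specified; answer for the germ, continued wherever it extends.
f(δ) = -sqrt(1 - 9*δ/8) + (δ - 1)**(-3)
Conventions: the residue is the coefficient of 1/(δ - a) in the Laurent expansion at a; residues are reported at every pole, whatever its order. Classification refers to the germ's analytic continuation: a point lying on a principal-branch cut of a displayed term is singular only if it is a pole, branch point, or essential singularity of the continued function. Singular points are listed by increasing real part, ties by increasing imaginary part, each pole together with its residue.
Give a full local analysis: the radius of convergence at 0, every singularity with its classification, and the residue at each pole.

Denominator factor (δ - 1)^3: pole of order 3 at 1, modulus 1.
Branch term (-1)*sqrt(1 - δ/(8/9)): its argument vanishes at δ = 8/9, a square-root branch point, modulus 8/9.
The radius of convergence is the smallest modulus among the singular points: 8/9.
The branch term is analytic at 1 and contributes nothing to the residue; only the rational part matters.
At the order-3 pole 1 set g(δ) = (δ - (1))^3*(rational part) = 1.
Order-3 pole: residue = g''(a)/2; g''(1) = 0, so the residue is 0.
List the singular points by increasing real part (a conjugate pair: the negative imaginary part first).

Radius of convergence at 0: 8/9.
At 8/9: an algebraic (square-root) branch point.
At 1: a pole of order 3; residue 0.


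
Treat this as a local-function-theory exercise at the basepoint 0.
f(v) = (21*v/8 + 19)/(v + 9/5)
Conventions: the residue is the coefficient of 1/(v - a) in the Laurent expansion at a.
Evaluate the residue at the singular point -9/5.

The residue is 571/40.

At the order-1 pole -9/5 set g(v) = (v - (-9/5))*f(v) = 21*v/8 + 19.
Simple pole: residue = g(a) at a = -9/5, which is 571/40.


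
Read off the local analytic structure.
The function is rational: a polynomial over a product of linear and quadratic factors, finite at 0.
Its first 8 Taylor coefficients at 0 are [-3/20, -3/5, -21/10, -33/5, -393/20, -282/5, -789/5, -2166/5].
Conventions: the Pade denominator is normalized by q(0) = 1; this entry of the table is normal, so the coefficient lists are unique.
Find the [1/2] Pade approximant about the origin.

Taylor coefficients needed (read off): a_0 = -3/20, a_1 = -3/5, a_2 = -21/10, a_3 = -33/5.
Write the denominator as Q(ω) = 1 + q1*ω + q2*ω^2. Requiring Q*f - P = O(ω^4) with deg P <= 1 kills the coefficients of ω^2..ω^3 in Q*f:
  ω^2: a_2 + q1*a_1 + q2*a_0 = 0, i.e. -21/10 + (-3/5)*q1 + (-3/20)*q2 = 0.
  ω^3: a_3 + q1*a_2 + q2*a_1 = 0, i.e. -33/5 + (-21/10)*q1 + (-3/5)*q2 = 0.
Solving this linear system: q1 = -6, q2 = 10.
The numerator is Q*f truncated at degree 1: P0 = a_0 = -3/20; P1 = a_1 + q1*a_0 = 3/10.

The Pade approximant has numerator coefficients [-3/20, 3/10]; denominator coefficients [1, -6, 10].


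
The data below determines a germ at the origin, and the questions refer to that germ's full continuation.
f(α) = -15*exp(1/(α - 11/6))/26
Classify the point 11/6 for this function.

The point is an essential singularity.

The exponent 1/(α - (11/6)) has a pole at 11/6, so exp(1/(α - (11/6))) takes every nonzero value near it: an essential singularity (not a pole of any order).


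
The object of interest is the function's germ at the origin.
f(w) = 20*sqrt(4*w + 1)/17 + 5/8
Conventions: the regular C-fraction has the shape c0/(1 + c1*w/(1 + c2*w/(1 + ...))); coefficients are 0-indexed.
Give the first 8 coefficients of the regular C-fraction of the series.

Taylor coefficients (expand at 0): a_0 = 245/136, a_1 = 40/17, a_2 = -40/17, a_3 = 80/17, a_4 = -200/17, a_5 = 560/17, a_6 = -1680/17, a_7 = 5280/17.
c0 = a_0 = 245/136. Peel one level at a time: if S = 1 + c*w/S' with S'(0) = 1, then c is the w-coefficient of S and S' = c*w/(S - 1).
S_1 = c0/f = 1 + (-64/49)*w + (7232/2401)*w^2 + ...; c1 = -64/49.
S_2 = c1*w/(S_1 - 1) = 1 + (113/49)*w + (-1)*w^2 + ...; c2 = 113/49.
S_3 = c2*w/(S_2 - 1) = 1 + (49/113)*w + (-8673/12769)*w^2 + ...; c3 = 49/113.
S_4 = c3*w/(S_3 - 1) = 1 + (177/113)*w + (-1)*w^2 + ...; c4 = 177/113.
S_5 = c4*w/(S_4 - 1) = 1 + (113/177)*w + (-27233/31329)*w^2 + ...; c5 = 113/177.
S_6 = c5*w/(S_5 - 1) = 1 + (241/177)*w + (-1)*w^2 + ...; c6 = 241/177.
S_7 = c6*w/(S_6 - 1) = 1 + (177/241)*w + ...; c7 = 177/241.

The regular C-fraction coefficients are [245/136, -64/49, 113/49, 49/113, 177/113, 113/177, 241/177, 177/241].


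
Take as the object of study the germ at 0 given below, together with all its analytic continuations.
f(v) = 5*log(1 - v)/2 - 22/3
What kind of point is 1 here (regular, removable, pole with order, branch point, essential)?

The term (5/2)*log(1 - v/(1)) has argument 1 - 1/(1) = 0 at 1: a logarithmic (infinitely-sheeted) branch point; the remaining terms are analytic or single-valued there.

The point is a logarithmic branch point.


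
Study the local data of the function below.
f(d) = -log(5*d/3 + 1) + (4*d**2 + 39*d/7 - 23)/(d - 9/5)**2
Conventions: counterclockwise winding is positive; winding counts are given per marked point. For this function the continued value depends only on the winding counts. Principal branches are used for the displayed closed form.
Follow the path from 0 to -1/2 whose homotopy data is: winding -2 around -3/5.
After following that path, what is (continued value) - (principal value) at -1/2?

Continued minus principal equals (4)*pi*i.

The rational part is single-valued and drops out of the difference; each branch term changes only by its own monodromy.
(-1)*log(1 - d/(-3/5)): each positive loop around -3/5 adds 2*pi*i to the log, so winding -2 contributes (-1)*(-2)*2*pi*i = (4)*pi*i.
Summing the contributions at d = -1/2 gives (4)*pi*i.


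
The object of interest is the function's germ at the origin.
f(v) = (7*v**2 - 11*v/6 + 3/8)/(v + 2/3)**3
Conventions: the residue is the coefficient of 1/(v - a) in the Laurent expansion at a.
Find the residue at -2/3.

The residue is 7.

At the order-3 pole -2/3 set g(v) = (v - (-2/3))^3*f(v) = 7*v**2 - 11*v/6 + 3/8.
Order-3 pole: residue = g''(a)/2; g''(-2/3) = 14, so the residue is 7.


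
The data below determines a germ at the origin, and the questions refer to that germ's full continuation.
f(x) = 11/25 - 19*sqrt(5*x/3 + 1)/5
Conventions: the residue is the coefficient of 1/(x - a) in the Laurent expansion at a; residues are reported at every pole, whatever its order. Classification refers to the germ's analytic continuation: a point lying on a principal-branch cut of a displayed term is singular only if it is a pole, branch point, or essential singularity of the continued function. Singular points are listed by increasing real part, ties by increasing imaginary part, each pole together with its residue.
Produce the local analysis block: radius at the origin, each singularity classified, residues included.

Radius of convergence at 0: 3/5.
At -3/5: an algebraic (square-root) branch point.

Branch term (-19/5)*sqrt(1 - x/(-3/5)): its argument vanishes at x = -3/5, a square-root branch point, modulus 3/5.
The radius of convergence is the smallest modulus among the singular points: 3/5.
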